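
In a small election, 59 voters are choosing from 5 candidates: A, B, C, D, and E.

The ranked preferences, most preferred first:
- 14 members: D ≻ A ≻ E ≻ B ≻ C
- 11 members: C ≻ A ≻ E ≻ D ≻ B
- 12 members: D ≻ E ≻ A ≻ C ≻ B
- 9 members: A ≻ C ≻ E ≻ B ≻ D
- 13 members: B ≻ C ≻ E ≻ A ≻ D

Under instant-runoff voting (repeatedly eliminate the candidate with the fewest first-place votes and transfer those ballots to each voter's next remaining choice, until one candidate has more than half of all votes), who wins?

C

Round 1: A 9, B 13, C 11, D 26, E 0. E eliminated.
Round 2: A 9, B 13, C 11, D 26. A eliminated.
Round 3: B 13, C 20, D 26. B eliminated.
Round 4: C 33, D 26. C has a majority (≥30).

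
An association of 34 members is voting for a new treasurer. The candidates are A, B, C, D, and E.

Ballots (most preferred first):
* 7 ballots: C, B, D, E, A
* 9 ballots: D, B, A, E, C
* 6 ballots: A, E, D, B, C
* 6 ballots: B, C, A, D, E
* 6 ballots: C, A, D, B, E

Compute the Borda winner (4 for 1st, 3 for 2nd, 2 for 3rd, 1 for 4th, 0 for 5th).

B

A: 7×0 + 9×2 + 6×4 + 6×2 + 6×3 = 72
B: 7×3 + 9×3 + 6×1 + 6×4 + 6×1 = 84
C: 7×4 + 9×0 + 6×0 + 6×3 + 6×4 = 70
D: 7×2 + 9×4 + 6×2 + 6×1 + 6×2 = 80
E: 7×1 + 9×1 + 6×3 + 6×0 + 6×0 = 34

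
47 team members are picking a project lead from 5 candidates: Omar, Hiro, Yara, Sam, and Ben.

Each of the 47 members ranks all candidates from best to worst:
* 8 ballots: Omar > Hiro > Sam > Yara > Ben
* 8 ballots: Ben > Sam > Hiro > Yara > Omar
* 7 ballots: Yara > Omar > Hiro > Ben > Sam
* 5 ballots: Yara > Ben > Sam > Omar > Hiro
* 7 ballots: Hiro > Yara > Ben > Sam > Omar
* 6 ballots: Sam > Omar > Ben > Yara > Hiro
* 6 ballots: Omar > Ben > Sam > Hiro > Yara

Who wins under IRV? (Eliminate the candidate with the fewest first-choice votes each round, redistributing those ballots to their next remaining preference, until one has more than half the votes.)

Round 1: Omar 14, Hiro 7, Yara 12, Sam 6, Ben 8. Sam eliminated.
Round 2: Omar 20, Hiro 7, Yara 12, Ben 8. Hiro eliminated.
Round 3: Omar 20, Yara 19, Ben 8. Ben eliminated.
Round 4: Omar 20, Yara 27. Yara has a majority (≥24).

Yara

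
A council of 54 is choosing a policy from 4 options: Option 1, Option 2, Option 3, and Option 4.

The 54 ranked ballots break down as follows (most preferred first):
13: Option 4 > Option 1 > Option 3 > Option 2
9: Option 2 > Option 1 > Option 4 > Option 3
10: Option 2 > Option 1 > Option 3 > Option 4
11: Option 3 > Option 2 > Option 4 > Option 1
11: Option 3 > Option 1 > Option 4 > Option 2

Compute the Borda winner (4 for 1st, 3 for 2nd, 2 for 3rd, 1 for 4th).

Option 3

Option 1: 13×3 + 9×3 + 10×3 + 11×1 + 11×3 = 140
Option 2: 13×1 + 9×4 + 10×4 + 11×3 + 11×1 = 133
Option 3: 13×2 + 9×1 + 10×2 + 11×4 + 11×4 = 143
Option 4: 13×4 + 9×2 + 10×1 + 11×2 + 11×2 = 124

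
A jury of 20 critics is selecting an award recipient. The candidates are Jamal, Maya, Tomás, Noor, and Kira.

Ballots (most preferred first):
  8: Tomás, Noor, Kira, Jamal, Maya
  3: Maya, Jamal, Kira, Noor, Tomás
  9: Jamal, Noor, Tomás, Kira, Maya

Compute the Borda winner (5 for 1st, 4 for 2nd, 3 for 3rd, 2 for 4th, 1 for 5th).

Noor

Jamal: 8×2 + 3×4 + 9×5 = 73
Maya: 8×1 + 3×5 + 9×1 = 32
Tomás: 8×5 + 3×1 + 9×3 = 70
Noor: 8×4 + 3×2 + 9×4 = 74
Kira: 8×3 + 3×3 + 9×2 = 51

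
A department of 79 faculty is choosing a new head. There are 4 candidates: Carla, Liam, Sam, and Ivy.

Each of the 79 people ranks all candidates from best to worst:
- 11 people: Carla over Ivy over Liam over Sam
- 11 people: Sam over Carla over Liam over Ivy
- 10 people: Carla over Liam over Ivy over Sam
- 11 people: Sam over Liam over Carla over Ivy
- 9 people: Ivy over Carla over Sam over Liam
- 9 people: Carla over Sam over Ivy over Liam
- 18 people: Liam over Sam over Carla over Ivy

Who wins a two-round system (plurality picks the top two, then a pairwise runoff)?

Sam

Round 1 first-place votes: Carla 30, Liam 18, Sam 22, Ivy 9. Carla and Sam advance.
Runoff: Carla is ranked above Sam on 39 ballots, Sam above Carla on 40.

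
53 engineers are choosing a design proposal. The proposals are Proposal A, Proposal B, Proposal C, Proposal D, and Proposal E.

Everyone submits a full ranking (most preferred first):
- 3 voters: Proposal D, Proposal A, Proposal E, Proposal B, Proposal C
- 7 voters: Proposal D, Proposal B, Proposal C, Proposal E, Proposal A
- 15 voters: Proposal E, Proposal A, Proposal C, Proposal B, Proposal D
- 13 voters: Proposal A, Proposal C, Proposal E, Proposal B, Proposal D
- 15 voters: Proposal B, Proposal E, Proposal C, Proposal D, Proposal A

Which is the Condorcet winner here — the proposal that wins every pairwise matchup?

Proposal E vs Proposal A: 37–16
Proposal E vs Proposal B: 31–22
Proposal E vs Proposal C: 33–20
Proposal E vs Proposal D: 43–10
Proposal E beats every other proposal.

Proposal E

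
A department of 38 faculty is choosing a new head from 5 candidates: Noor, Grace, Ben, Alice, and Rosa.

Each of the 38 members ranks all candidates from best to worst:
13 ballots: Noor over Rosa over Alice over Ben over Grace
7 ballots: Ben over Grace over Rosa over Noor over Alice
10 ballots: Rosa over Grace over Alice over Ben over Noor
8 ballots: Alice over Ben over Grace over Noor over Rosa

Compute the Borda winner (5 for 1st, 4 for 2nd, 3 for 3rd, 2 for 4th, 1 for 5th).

Rosa

Noor: 13×5 + 7×2 + 10×1 + 8×2 = 105
Grace: 13×1 + 7×4 + 10×4 + 8×3 = 105
Ben: 13×2 + 7×5 + 10×2 + 8×4 = 113
Alice: 13×3 + 7×1 + 10×3 + 8×5 = 116
Rosa: 13×4 + 7×3 + 10×5 + 8×1 = 131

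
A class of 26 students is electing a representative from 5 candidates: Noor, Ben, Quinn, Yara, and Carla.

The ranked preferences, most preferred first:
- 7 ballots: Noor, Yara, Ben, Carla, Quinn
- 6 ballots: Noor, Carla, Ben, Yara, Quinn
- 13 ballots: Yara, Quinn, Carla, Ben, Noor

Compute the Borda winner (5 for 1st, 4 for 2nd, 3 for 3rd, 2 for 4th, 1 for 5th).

Yara

Noor: 7×5 + 6×5 + 13×1 = 78
Ben: 7×3 + 6×3 + 13×2 = 65
Quinn: 7×1 + 6×1 + 13×4 = 65
Yara: 7×4 + 6×2 + 13×5 = 105
Carla: 7×2 + 6×4 + 13×3 = 77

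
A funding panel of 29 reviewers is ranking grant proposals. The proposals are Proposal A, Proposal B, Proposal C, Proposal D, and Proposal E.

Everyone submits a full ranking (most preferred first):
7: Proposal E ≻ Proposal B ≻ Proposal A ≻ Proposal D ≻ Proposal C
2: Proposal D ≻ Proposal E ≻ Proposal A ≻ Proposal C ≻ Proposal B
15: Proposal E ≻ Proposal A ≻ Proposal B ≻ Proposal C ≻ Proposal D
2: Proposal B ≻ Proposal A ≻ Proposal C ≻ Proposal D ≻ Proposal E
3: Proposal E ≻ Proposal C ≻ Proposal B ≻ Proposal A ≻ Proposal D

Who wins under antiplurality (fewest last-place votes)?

Proposal A

Last-place votes: Proposal A 0, Proposal B 2, Proposal C 7, Proposal D 18, Proposal E 2.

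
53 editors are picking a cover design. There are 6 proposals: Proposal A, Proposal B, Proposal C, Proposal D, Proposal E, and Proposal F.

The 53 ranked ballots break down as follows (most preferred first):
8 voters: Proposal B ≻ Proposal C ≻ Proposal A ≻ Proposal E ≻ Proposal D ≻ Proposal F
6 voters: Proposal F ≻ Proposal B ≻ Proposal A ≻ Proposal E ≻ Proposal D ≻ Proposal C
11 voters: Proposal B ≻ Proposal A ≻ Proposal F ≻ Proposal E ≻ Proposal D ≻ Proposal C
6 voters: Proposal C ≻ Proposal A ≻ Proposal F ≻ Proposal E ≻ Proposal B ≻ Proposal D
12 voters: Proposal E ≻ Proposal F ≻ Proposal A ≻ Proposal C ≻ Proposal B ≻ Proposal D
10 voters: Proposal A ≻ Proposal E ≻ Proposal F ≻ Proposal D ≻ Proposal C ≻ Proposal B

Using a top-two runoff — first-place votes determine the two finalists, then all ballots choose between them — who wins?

Proposal E

Round 1 first-place votes: Proposal A 10, Proposal B 19, Proposal C 6, Proposal D 0, Proposal E 12, Proposal F 6. Proposal B and Proposal E advance.
Runoff: Proposal B is ranked above Proposal E on 25 ballots, Proposal E above Proposal B on 28.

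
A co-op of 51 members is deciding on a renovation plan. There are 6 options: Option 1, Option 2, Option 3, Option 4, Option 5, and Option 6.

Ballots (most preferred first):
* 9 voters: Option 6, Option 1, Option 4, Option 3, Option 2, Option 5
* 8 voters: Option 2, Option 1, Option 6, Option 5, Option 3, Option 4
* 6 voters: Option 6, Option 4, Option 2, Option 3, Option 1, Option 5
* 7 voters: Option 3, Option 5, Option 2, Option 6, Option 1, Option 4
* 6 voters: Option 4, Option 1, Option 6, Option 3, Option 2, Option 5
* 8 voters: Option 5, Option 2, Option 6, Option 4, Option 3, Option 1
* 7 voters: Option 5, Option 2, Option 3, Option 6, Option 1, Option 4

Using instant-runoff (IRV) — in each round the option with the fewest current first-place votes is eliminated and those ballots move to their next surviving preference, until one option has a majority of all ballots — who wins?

Round 1: Option 1 0, Option 2 8, Option 3 7, Option 4 6, Option 5 15, Option 6 15. Option 1 eliminated.
Round 2: Option 2 8, Option 3 7, Option 4 6, Option 5 15, Option 6 15. Option 4 eliminated.
Round 3: Option 2 8, Option 3 7, Option 5 15, Option 6 21. Option 3 eliminated.
Round 4: Option 2 8, Option 5 22, Option 6 21. Option 2 eliminated.
Round 5: Option 5 22, Option 6 29. Option 6 has a majority (≥26).

Option 6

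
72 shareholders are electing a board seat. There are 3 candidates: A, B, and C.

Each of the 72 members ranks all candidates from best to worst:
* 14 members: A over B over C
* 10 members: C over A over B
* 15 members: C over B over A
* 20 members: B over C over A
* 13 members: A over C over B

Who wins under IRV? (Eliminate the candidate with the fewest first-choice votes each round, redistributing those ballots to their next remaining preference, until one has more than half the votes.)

C

Round 1: A 27, B 20, C 25. B eliminated.
Round 2: A 27, C 45. C has a majority (≥37).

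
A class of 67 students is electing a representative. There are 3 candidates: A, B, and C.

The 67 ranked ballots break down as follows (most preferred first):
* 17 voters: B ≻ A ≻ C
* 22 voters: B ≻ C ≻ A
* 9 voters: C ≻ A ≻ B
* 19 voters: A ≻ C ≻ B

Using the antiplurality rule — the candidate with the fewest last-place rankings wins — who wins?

C

Last-place votes: A 22, B 28, C 17.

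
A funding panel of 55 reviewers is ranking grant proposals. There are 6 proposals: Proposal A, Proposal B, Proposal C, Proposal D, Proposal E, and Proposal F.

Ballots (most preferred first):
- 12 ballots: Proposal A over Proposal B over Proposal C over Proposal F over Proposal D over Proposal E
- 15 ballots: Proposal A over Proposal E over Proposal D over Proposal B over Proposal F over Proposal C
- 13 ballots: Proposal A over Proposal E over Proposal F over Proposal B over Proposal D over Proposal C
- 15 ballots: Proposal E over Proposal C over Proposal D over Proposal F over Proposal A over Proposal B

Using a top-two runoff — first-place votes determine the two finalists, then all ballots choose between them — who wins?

Proposal A

Round 1 first-place votes: Proposal A 40, Proposal B 0, Proposal C 0, Proposal D 0, Proposal E 15, Proposal F 0. Proposal A and Proposal E advance.
Runoff: Proposal A is ranked above Proposal E on 40 ballots, Proposal E above Proposal A on 15.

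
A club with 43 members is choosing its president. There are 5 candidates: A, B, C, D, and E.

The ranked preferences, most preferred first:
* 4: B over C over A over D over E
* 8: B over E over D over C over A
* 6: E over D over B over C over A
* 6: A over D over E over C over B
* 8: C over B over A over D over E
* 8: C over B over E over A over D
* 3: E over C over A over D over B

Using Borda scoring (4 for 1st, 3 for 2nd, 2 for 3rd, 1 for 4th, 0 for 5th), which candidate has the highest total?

B

A: 4×2 + 8×0 + 6×0 + 6×4 + 8×2 + 8×1 + 3×2 = 62
B: 4×4 + 8×4 + 6×2 + 6×0 + 8×3 + 8×3 + 3×0 = 108
C: 4×3 + 8×1 + 6×1 + 6×1 + 8×4 + 8×4 + 3×3 = 105
D: 4×1 + 8×2 + 6×3 + 6×3 + 8×1 + 8×0 + 3×1 = 67
E: 4×0 + 8×3 + 6×4 + 6×2 + 8×0 + 8×2 + 3×4 = 88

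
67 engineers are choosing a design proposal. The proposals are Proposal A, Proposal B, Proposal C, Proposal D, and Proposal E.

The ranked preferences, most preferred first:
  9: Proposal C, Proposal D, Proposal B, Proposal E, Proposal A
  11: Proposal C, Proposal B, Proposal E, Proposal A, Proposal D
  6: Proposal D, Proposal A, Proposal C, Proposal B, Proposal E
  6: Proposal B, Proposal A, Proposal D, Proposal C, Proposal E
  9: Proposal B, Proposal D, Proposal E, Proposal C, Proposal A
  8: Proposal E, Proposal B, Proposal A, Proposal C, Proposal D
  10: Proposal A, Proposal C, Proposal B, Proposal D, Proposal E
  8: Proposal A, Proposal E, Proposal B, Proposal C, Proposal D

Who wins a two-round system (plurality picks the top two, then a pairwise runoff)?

Proposal A

Round 1 first-place votes: Proposal A 18, Proposal B 15, Proposal C 20, Proposal D 6, Proposal E 8. Proposal C and Proposal A advance.
Runoff: Proposal C is ranked above Proposal A on 29 ballots, Proposal A above Proposal C on 38.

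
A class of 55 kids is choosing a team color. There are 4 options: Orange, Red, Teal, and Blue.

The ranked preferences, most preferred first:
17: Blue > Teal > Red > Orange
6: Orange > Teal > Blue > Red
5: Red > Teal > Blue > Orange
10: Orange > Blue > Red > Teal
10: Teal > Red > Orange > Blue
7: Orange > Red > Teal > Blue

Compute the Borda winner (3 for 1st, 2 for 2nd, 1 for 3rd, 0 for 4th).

Teal

Orange: 17×0 + 6×3 + 5×0 + 10×3 + 10×1 + 7×3 = 79
Red: 17×1 + 6×0 + 5×3 + 10×1 + 10×2 + 7×2 = 76
Teal: 17×2 + 6×2 + 5×2 + 10×0 + 10×3 + 7×1 = 93
Blue: 17×3 + 6×1 + 5×1 + 10×2 + 10×0 + 7×0 = 82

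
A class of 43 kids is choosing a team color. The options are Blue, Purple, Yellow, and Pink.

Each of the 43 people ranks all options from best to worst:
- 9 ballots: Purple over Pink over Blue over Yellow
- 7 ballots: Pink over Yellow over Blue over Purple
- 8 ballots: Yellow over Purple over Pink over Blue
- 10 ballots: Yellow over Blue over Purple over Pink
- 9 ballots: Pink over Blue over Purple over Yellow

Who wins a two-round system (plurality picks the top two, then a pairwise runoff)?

Round 1 first-place votes: Blue 0, Purple 9, Yellow 18, Pink 16. Yellow and Pink advance.
Runoff: Yellow is ranked above Pink on 18 ballots, Pink above Yellow on 25.

Pink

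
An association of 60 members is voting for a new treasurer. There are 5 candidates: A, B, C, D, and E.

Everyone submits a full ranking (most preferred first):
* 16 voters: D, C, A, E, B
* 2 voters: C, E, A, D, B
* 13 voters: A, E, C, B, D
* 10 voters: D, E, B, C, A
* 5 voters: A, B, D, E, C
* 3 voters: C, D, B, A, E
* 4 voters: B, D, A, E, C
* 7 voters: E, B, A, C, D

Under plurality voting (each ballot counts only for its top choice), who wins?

First-place votes: A 18, B 4, C 5, D 26, E 7.

D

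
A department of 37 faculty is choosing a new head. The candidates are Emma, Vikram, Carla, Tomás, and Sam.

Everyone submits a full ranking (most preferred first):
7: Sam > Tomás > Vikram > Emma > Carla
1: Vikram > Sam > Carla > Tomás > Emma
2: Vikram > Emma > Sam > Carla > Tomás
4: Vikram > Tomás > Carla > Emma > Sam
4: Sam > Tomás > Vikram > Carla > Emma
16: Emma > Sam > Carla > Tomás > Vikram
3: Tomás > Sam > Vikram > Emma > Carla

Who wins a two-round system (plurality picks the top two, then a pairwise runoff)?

Round 1 first-place votes: Emma 16, Vikram 7, Carla 0, Tomás 3, Sam 11. Emma and Sam advance.
Runoff: Emma is ranked above Sam on 22 ballots, Sam above Emma on 15.

Emma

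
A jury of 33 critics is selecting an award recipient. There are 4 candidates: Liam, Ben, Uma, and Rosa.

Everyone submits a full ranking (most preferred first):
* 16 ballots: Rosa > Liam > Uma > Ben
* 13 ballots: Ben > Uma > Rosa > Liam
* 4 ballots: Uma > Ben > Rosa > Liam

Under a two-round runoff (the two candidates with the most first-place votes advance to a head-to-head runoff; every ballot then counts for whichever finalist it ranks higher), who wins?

Round 1 first-place votes: Liam 0, Ben 13, Uma 4, Rosa 16. Rosa and Ben advance.
Runoff: Rosa is ranked above Ben on 16 ballots, Ben above Rosa on 17.

Ben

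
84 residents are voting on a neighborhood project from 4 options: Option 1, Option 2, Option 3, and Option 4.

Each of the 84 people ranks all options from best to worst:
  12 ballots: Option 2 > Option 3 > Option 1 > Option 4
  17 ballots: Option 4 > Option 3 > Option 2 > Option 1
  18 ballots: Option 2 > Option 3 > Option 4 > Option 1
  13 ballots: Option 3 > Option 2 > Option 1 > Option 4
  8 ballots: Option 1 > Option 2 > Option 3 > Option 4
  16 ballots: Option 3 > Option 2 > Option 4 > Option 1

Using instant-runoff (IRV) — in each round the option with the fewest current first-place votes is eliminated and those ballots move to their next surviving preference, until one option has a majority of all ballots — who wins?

Round 1: Option 1 8, Option 2 30, Option 3 29, Option 4 17. Option 1 eliminated.
Round 2: Option 2 38, Option 3 29, Option 4 17. Option 4 eliminated.
Round 3: Option 2 38, Option 3 46. Option 3 has a majority (≥43).

Option 3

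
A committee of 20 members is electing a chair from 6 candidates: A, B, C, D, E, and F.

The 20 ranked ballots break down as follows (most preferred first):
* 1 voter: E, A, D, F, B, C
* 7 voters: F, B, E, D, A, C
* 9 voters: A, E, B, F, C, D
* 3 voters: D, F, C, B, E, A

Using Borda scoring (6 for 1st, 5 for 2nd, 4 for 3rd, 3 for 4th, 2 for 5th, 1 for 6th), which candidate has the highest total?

F

A: 1×5 + 7×2 + 9×6 + 3×1 = 76
B: 1×2 + 7×5 + 9×4 + 3×3 = 82
C: 1×1 + 7×1 + 9×2 + 3×4 = 38
D: 1×4 + 7×3 + 9×1 + 3×6 = 52
E: 1×6 + 7×4 + 9×5 + 3×2 = 85
F: 1×3 + 7×6 + 9×3 + 3×5 = 87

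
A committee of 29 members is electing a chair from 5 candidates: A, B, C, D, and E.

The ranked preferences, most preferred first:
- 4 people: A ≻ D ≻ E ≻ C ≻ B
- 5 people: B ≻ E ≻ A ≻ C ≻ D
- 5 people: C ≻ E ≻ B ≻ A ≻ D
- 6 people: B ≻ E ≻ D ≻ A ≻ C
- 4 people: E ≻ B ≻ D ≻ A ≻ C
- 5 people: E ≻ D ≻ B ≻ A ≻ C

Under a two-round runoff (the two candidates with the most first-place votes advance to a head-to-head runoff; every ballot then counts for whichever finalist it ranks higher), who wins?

Round 1 first-place votes: A 4, B 11, C 5, D 0, E 9. B and E advance.
Runoff: B is ranked above E on 11 ballots, E above B on 18.

E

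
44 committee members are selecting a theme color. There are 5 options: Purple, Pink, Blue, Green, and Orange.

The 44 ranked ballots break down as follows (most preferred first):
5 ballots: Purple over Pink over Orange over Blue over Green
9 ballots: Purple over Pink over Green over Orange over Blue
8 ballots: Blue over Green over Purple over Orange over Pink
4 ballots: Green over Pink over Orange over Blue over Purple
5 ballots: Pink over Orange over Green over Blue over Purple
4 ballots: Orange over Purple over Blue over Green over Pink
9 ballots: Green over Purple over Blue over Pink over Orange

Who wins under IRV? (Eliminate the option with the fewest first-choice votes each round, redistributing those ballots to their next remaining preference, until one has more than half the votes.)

Green

Round 1: Purple 14, Pink 5, Blue 8, Green 13, Orange 4. Orange eliminated.
Round 2: Purple 18, Pink 5, Blue 8, Green 13. Pink eliminated.
Round 3: Purple 18, Blue 8, Green 18. Blue eliminated.
Round 4: Purple 18, Green 26. Green has a majority (≥23).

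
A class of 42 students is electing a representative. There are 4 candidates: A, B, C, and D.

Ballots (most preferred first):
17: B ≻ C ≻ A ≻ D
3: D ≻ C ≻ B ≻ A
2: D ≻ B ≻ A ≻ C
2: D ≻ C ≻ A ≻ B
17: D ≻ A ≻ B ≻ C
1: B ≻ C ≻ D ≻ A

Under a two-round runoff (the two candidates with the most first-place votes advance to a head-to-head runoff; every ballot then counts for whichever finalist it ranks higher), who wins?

Round 1 first-place votes: A 0, B 18, C 0, D 24. D and B advance.
Runoff: D is ranked above B on 24 ballots, B above D on 18.

D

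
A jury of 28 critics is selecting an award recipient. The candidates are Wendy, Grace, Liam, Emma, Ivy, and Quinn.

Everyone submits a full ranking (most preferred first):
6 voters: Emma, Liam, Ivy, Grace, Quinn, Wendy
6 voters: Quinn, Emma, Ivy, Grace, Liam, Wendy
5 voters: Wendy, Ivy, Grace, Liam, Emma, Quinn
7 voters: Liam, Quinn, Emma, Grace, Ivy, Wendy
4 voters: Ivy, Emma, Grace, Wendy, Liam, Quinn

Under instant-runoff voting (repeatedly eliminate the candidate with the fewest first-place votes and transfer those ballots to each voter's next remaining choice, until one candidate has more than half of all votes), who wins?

Emma

Round 1: Wendy 5, Grace 0, Liam 7, Emma 6, Ivy 4, Quinn 6. Grace eliminated.
Round 2: Wendy 5, Liam 7, Emma 6, Ivy 4, Quinn 6. Ivy eliminated.
Round 3: Wendy 5, Liam 7, Emma 10, Quinn 6. Wendy eliminated.
Round 4: Liam 12, Emma 10, Quinn 6. Quinn eliminated.
Round 5: Liam 12, Emma 16. Emma has a majority (≥15).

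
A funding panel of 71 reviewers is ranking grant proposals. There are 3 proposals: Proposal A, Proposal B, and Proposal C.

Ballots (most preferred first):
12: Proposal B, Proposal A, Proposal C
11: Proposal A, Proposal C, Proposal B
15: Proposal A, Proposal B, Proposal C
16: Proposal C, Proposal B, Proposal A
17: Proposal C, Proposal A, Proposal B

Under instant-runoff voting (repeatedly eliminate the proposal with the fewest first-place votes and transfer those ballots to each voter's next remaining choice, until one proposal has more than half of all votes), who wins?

Round 1: Proposal A 26, Proposal B 12, Proposal C 33. Proposal B eliminated.
Round 2: Proposal A 38, Proposal C 33. Proposal A has a majority (≥36).

Proposal A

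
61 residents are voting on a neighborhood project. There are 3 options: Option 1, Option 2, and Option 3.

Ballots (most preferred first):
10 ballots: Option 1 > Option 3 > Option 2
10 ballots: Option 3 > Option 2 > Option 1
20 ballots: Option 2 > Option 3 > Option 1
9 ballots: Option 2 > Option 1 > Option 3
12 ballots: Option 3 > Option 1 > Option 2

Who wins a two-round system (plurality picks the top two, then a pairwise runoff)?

Round 1 first-place votes: Option 1 10, Option 2 29, Option 3 22. Option 2 and Option 3 advance.
Runoff: Option 2 is ranked above Option 3 on 29 ballots, Option 3 above Option 2 on 32.

Option 3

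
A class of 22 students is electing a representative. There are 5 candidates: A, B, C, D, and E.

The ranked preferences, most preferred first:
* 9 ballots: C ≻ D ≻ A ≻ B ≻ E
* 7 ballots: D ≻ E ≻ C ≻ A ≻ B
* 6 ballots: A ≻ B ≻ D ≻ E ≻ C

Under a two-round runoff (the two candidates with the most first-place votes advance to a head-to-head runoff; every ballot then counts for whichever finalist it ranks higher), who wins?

D

Round 1 first-place votes: A 6, B 0, C 9, D 7, E 0. C and D advance.
Runoff: C is ranked above D on 9 ballots, D above C on 13.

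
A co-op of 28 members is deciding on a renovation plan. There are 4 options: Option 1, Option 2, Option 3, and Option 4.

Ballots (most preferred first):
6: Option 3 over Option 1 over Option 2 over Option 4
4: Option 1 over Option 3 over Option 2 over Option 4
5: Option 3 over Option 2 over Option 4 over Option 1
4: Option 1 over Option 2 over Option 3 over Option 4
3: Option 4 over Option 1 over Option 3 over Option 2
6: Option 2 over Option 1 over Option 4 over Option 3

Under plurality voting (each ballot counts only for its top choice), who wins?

Option 3

First-place votes: Option 1 8, Option 2 6, Option 3 11, Option 4 3.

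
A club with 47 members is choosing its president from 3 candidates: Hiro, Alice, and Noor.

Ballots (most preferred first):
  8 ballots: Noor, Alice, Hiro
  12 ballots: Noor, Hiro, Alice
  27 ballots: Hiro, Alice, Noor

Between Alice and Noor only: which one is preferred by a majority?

Alice is ranked above Noor on 27 ballots; Noor above Alice on 20.

Alice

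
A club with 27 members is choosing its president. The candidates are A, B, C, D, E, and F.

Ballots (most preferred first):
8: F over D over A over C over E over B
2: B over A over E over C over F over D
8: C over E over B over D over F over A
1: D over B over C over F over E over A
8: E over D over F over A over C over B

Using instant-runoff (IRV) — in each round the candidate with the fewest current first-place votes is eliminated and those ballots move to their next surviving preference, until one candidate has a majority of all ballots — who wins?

Round 1: A 0, B 2, C 8, D 1, E 8, F 8. A eliminated.
Round 2: B 2, C 8, D 1, E 8, F 8. D eliminated.
Round 3: B 3, C 8, E 8, F 8. B eliminated.
Round 4: C 9, E 10, F 8. F eliminated.
Round 5: C 17, E 10. C has a majority (≥14).

C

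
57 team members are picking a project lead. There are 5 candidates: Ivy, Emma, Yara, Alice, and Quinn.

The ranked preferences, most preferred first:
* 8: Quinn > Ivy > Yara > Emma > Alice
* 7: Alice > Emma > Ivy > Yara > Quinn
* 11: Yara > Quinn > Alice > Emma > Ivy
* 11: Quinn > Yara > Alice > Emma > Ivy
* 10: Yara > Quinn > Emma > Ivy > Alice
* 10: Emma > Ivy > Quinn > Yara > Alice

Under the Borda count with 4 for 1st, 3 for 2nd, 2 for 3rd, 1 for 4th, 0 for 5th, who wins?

Ivy: 8×3 + 7×2 + 11×0 + 11×0 + 10×1 + 10×3 = 78
Emma: 8×1 + 7×3 + 11×1 + 11×1 + 10×2 + 10×4 = 111
Yara: 8×2 + 7×1 + 11×4 + 11×3 + 10×4 + 10×1 = 150
Alice: 8×0 + 7×4 + 11×2 + 11×2 + 10×0 + 10×0 = 72
Quinn: 8×4 + 7×0 + 11×3 + 11×4 + 10×3 + 10×2 = 159

Quinn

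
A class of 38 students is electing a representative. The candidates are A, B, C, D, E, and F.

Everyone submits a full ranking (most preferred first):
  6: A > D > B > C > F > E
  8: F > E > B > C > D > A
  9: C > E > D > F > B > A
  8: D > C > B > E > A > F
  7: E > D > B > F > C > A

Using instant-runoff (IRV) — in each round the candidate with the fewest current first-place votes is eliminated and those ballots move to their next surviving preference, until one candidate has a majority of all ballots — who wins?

D

Round 1: A 6, B 0, C 9, D 8, E 7, F 8. B eliminated.
Round 2: A 6, C 9, D 8, E 7, F 8. A eliminated.
Round 3: C 9, D 14, E 7, F 8. E eliminated.
Round 4: C 9, D 21, F 8. D has a majority (≥20).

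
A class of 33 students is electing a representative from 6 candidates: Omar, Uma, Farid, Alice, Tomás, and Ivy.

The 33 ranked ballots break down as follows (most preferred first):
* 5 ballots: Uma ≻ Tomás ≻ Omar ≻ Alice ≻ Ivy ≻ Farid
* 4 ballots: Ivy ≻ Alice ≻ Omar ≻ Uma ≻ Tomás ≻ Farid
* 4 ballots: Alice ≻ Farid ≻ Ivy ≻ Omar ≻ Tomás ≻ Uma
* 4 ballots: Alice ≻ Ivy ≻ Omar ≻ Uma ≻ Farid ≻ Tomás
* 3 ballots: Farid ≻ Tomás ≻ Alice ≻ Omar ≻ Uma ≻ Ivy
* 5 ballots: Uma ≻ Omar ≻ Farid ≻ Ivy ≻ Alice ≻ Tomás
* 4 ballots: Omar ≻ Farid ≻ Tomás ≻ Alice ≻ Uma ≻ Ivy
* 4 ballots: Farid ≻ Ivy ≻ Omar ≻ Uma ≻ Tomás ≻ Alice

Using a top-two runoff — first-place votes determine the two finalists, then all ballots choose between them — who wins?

Round 1 first-place votes: Omar 4, Uma 10, Farid 7, Alice 8, Tomás 0, Ivy 4. Uma and Alice advance.
Runoff: Uma is ranked above Alice on 14 ballots, Alice above Uma on 19.

Alice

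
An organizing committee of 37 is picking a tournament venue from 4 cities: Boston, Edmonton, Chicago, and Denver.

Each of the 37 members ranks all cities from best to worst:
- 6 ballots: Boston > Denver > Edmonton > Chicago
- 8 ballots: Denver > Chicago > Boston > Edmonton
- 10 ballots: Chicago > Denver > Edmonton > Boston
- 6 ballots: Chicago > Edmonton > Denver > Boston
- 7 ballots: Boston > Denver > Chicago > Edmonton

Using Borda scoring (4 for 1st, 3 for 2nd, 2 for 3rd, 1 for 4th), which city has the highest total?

Boston: 6×4 + 8×2 + 10×1 + 6×1 + 7×4 = 84
Edmonton: 6×2 + 8×1 + 10×2 + 6×3 + 7×1 = 65
Chicago: 6×1 + 8×3 + 10×4 + 6×4 + 7×2 = 108
Denver: 6×3 + 8×4 + 10×3 + 6×2 + 7×3 = 113

Denver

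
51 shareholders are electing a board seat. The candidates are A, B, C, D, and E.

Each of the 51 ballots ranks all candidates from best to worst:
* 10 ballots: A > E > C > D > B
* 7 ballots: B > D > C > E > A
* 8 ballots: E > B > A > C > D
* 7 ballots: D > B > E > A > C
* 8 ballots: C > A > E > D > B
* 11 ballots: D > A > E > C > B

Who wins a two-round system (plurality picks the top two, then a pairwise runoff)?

A

Round 1 first-place votes: A 10, B 7, C 8, D 18, E 8. D and A advance.
Runoff: D is ranked above A on 25 ballots, A above D on 26.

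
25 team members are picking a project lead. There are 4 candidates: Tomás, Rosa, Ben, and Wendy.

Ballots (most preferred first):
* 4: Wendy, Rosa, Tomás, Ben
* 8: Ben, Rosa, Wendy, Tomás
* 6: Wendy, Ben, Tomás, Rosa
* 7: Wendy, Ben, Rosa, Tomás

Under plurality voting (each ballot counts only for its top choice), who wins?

First-place votes: Tomás 0, Rosa 0, Ben 8, Wendy 17.

Wendy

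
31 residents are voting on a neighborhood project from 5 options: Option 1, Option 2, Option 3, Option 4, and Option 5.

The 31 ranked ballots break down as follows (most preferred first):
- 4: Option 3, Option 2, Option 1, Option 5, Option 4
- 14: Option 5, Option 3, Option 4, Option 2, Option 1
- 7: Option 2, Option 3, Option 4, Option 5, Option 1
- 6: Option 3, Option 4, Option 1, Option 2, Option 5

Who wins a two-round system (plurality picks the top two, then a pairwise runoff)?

Round 1 first-place votes: Option 1 0, Option 2 7, Option 3 10, Option 4 0, Option 5 14. Option 5 and Option 3 advance.
Runoff: Option 5 is ranked above Option 3 on 14 ballots, Option 3 above Option 5 on 17.

Option 3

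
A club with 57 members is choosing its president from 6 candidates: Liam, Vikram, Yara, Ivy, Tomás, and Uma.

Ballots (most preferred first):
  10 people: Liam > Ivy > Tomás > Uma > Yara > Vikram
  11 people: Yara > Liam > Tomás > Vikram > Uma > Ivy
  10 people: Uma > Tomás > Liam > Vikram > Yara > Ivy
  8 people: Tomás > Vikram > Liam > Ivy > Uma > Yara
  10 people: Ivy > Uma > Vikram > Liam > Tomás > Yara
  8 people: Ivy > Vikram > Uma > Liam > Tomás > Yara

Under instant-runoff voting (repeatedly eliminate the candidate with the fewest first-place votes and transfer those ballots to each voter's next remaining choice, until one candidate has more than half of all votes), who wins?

Liam

Round 1: Liam 10, Vikram 0, Yara 11, Ivy 18, Tomás 8, Uma 10. Vikram eliminated.
Round 2: Liam 10, Yara 11, Ivy 18, Tomás 8, Uma 10. Tomás eliminated.
Round 3: Liam 18, Yara 11, Ivy 18, Uma 10. Uma eliminated.
Round 4: Liam 28, Yara 11, Ivy 18. Yara eliminated.
Round 5: Liam 39, Ivy 18. Liam has a majority (≥29).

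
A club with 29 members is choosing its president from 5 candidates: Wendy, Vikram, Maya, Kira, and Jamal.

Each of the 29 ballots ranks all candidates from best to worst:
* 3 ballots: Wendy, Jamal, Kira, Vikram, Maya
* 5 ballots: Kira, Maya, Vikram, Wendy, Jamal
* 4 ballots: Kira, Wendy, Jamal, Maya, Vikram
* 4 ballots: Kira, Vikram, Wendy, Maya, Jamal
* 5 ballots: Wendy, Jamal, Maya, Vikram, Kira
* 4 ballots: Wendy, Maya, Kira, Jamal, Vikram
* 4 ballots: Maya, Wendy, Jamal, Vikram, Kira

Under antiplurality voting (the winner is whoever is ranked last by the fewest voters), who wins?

Wendy

Last-place votes: Wendy 0, Vikram 8, Maya 3, Kira 9, Jamal 9.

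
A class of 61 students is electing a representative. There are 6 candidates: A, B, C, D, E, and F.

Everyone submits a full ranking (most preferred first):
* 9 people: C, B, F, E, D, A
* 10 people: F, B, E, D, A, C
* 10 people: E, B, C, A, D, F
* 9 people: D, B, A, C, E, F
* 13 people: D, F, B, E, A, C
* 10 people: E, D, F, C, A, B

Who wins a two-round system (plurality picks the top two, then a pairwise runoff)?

E

Round 1 first-place votes: A 0, B 0, C 9, D 22, E 20, F 10. D and E advance.
Runoff: D is ranked above E on 22 ballots, E above D on 39.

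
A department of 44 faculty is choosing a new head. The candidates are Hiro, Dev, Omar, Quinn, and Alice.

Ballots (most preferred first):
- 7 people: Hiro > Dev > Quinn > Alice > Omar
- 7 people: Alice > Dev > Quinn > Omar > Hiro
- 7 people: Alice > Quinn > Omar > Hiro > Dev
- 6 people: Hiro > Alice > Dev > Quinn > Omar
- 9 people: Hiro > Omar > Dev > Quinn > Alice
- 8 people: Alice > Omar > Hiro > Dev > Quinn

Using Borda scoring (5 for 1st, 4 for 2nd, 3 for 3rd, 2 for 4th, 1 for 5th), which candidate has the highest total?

Alice

Hiro: 7×5 + 7×1 + 7×2 + 6×5 + 9×5 + 8×3 = 155
Dev: 7×4 + 7×4 + 7×1 + 6×3 + 9×3 + 8×2 = 124
Omar: 7×1 + 7×2 + 7×3 + 6×1 + 9×4 + 8×4 = 116
Quinn: 7×3 + 7×3 + 7×4 + 6×2 + 9×2 + 8×1 = 108
Alice: 7×2 + 7×5 + 7×5 + 6×4 + 9×1 + 8×5 = 157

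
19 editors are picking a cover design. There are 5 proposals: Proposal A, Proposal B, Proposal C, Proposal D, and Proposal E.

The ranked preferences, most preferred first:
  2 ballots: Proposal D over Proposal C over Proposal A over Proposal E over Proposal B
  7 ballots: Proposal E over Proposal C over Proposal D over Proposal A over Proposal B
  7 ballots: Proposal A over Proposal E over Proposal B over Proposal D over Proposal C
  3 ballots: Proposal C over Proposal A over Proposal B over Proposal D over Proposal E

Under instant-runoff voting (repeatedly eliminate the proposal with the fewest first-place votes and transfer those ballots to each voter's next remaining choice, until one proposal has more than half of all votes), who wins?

Round 1: Proposal A 7, Proposal B 0, Proposal C 3, Proposal D 2, Proposal E 7. Proposal B eliminated.
Round 2: Proposal A 7, Proposal C 3, Proposal D 2, Proposal E 7. Proposal D eliminated.
Round 3: Proposal A 7, Proposal C 5, Proposal E 7. Proposal C eliminated.
Round 4: Proposal A 12, Proposal E 7. Proposal A has a majority (≥10).

Proposal A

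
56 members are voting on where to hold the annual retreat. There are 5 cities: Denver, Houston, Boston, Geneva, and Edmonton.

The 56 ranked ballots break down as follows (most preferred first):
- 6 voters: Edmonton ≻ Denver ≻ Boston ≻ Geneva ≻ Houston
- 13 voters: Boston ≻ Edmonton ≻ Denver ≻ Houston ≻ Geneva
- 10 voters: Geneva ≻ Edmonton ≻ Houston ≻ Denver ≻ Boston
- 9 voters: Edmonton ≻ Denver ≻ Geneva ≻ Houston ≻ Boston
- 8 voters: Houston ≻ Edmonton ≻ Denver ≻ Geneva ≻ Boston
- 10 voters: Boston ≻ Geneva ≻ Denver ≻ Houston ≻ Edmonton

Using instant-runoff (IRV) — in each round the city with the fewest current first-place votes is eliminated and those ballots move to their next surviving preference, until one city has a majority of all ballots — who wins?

Edmonton

Round 1: Denver 0, Houston 8, Boston 23, Geneva 10, Edmonton 15. Denver eliminated.
Round 2: Houston 8, Boston 23, Geneva 10, Edmonton 15. Houston eliminated.
Round 3: Boston 23, Geneva 10, Edmonton 23. Geneva eliminated.
Round 4: Boston 23, Edmonton 33. Edmonton has a majority (≥29).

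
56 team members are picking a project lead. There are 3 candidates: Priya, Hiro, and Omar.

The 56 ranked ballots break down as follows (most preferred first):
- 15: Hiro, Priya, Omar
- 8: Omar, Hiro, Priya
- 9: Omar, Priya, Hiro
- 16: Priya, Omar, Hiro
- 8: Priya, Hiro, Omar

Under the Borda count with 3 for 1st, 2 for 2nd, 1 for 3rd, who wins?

Priya

Priya: 15×2 + 8×1 + 9×2 + 16×3 + 8×3 = 128
Hiro: 15×3 + 8×2 + 9×1 + 16×1 + 8×2 = 102
Omar: 15×1 + 8×3 + 9×3 + 16×2 + 8×1 = 106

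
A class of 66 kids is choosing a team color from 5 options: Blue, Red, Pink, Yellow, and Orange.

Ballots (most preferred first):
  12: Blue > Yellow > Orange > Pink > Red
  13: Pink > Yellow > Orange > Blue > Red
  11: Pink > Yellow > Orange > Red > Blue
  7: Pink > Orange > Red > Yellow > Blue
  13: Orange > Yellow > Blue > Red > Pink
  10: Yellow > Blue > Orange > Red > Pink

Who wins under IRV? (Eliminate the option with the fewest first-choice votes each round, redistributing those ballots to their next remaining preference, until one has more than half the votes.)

Blue

Round 1: Blue 12, Red 0, Pink 31, Yellow 10, Orange 13. Red eliminated.
Round 2: Blue 12, Pink 31, Yellow 10, Orange 13. Yellow eliminated.
Round 3: Blue 22, Pink 31, Orange 13. Orange eliminated.
Round 4: Blue 35, Pink 31. Blue has a majority (≥34).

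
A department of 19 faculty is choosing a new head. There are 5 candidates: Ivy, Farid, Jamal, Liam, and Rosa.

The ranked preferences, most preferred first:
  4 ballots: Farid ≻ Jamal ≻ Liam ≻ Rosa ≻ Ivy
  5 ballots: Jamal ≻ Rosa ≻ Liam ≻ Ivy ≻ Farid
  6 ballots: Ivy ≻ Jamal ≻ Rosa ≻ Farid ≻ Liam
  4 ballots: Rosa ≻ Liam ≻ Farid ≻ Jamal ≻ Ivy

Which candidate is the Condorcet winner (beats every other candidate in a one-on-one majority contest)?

Jamal vs Ivy: 13–6
Jamal vs Farid: 11–8
Jamal vs Liam: 15–4
Jamal vs Rosa: 15–4
Jamal beats every other candidate.

Jamal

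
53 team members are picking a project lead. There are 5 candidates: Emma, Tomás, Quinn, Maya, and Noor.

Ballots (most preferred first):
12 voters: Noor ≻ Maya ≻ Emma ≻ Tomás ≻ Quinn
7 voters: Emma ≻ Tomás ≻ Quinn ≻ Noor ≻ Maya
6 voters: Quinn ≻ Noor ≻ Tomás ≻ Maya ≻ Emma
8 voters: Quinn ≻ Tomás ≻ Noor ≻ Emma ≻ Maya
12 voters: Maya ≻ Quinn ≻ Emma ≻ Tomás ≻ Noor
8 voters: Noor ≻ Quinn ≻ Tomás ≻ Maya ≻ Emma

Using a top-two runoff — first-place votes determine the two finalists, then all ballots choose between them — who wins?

Round 1 first-place votes: Emma 7, Tomás 0, Quinn 14, Maya 12, Noor 20. Noor and Quinn advance.
Runoff: Noor is ranked above Quinn on 20 ballots, Quinn above Noor on 33.

Quinn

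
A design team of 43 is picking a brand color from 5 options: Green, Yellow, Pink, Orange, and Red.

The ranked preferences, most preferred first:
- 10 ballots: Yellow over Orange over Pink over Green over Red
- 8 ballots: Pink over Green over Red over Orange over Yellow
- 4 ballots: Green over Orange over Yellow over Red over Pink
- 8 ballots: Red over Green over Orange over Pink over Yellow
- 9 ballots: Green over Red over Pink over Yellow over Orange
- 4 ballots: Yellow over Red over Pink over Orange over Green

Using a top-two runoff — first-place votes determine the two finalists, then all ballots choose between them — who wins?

Green

Round 1 first-place votes: Green 13, Yellow 14, Pink 8, Orange 0, Red 8. Yellow and Green advance.
Runoff: Yellow is ranked above Green on 14 ballots, Green above Yellow on 29.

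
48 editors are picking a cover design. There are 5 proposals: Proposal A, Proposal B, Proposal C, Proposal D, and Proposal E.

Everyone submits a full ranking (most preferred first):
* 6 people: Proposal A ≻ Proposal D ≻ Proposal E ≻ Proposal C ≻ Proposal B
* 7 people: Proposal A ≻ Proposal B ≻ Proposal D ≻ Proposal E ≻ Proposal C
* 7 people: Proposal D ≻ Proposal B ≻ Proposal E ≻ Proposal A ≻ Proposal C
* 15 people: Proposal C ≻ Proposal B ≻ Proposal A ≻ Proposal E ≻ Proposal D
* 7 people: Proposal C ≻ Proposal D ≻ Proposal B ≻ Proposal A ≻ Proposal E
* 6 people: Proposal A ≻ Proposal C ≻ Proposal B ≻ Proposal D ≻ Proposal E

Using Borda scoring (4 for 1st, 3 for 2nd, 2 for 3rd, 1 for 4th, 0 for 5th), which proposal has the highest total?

Proposal A

Proposal A: 6×4 + 7×4 + 7×1 + 15×2 + 7×1 + 6×4 = 120
Proposal B: 6×0 + 7×3 + 7×3 + 15×3 + 7×2 + 6×2 = 113
Proposal C: 6×1 + 7×0 + 7×0 + 15×4 + 7×4 + 6×3 = 112
Proposal D: 6×3 + 7×2 + 7×4 + 15×0 + 7×3 + 6×1 = 87
Proposal E: 6×2 + 7×1 + 7×2 + 15×1 + 7×0 + 6×0 = 48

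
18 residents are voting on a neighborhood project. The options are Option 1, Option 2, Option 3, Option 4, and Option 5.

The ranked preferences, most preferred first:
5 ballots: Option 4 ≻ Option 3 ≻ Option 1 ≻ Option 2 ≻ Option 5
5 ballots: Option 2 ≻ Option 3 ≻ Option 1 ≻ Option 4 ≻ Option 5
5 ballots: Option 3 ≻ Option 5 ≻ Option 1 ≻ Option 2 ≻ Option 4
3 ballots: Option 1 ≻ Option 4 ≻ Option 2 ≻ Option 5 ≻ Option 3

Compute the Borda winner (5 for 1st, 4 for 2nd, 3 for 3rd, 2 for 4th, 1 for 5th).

Option 3

Option 1: 5×3 + 5×3 + 5×3 + 3×5 = 60
Option 2: 5×2 + 5×5 + 5×2 + 3×3 = 54
Option 3: 5×4 + 5×4 + 5×5 + 3×1 = 68
Option 4: 5×5 + 5×2 + 5×1 + 3×4 = 52
Option 5: 5×1 + 5×1 + 5×4 + 3×2 = 36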